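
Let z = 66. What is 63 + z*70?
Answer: 4683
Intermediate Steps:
63 + z*70 = 63 + 66*70 = 63 + 4620 = 4683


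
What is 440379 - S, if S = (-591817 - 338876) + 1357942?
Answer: 13130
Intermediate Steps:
S = 427249 (S = -930693 + 1357942 = 427249)
440379 - S = 440379 - 1*427249 = 440379 - 427249 = 13130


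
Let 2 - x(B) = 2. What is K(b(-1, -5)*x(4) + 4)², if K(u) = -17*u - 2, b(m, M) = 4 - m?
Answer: 4900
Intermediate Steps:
x(B) = 0 (x(B) = 2 - 1*2 = 2 - 2 = 0)
K(u) = -2 - 17*u
K(b(-1, -5)*x(4) + 4)² = (-2 - 17*((4 - 1*(-1))*0 + 4))² = (-2 - 17*((4 + 1)*0 + 4))² = (-2 - 17*(5*0 + 4))² = (-2 - 17*(0 + 4))² = (-2 - 17*4)² = (-2 - 68)² = (-70)² = 4900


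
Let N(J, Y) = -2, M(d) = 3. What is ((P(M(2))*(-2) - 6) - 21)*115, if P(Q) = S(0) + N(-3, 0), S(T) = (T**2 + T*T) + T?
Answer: -2645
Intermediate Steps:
S(T) = T + 2*T**2 (S(T) = (T**2 + T**2) + T = 2*T**2 + T = T + 2*T**2)
P(Q) = -2 (P(Q) = 0*(1 + 2*0) - 2 = 0*(1 + 0) - 2 = 0*1 - 2 = 0 - 2 = -2)
((P(M(2))*(-2) - 6) - 21)*115 = ((-2*(-2) - 6) - 21)*115 = ((4 - 6) - 21)*115 = (-2 - 21)*115 = -23*115 = -2645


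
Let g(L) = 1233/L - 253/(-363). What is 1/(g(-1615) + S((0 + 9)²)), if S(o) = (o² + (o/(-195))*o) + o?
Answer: 138567/915690553 ≈ 0.00015133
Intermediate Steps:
g(L) = 23/33 + 1233/L (g(L) = 1233/L - 253*(-1/363) = 1233/L + 23/33 = 23/33 + 1233/L)
S(o) = o + 194*o²/195 (S(o) = (o² + (o*(-1/195))*o) + o = (o² + (-o/195)*o) + o = (o² - o²/195) + o = 194*o²/195 + o = o + 194*o²/195)
1/(g(-1615) + S((0 + 9)²)) = 1/((23/33 + 1233/(-1615)) + (0 + 9)²*(195 + 194*(0 + 9)²)/195) = 1/((23/33 + 1233*(-1/1615)) + (1/195)*9²*(195 + 194*9²)) = 1/((23/33 - 1233/1615) + (1/195)*81*(195 + 194*81)) = 1/(-3544/53295 + (1/195)*81*(195 + 15714)) = 1/(-3544/53295 + (1/195)*81*15909) = 1/(-3544/53295 + 429543/65) = 1/(915690553/138567) = 138567/915690553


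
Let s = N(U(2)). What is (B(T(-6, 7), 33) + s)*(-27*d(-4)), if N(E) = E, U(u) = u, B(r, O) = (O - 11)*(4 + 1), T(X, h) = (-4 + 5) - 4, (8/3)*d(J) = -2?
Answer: 2268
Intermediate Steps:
d(J) = -¾ (d(J) = (3/8)*(-2) = -¾)
T(X, h) = -3 (T(X, h) = 1 - 4 = -3)
B(r, O) = -55 + 5*O (B(r, O) = (-11 + O)*5 = -55 + 5*O)
s = 2
(B(T(-6, 7), 33) + s)*(-27*d(-4)) = ((-55 + 5*33) + 2)*(-27*(-¾)) = ((-55 + 165) + 2)*(81/4) = (110 + 2)*(81/4) = 112*(81/4) = 2268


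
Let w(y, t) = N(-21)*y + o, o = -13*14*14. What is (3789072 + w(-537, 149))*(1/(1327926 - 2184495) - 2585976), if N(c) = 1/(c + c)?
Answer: -39141350313788704225/3997322 ≈ -9.7919e+12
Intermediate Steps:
N(c) = 1/(2*c)
o = -2548 (o = -182*14 = -2548)
w(y, t) = -2548 - y/42 (w(y, t) = ((1/2)/(-21))*y - 2548 = ((1/2)*(-1/21))*y - 2548 = -y/42 - 2548 = -2548 - y/42)
(3789072 + w(-537, 149))*(1/(1327926 - 2184495) - 2585976) = (3789072 + (-2548 - 1/42*(-537)))*(1/(1327926 - 2184495) - 2585976) = (3789072 + (-2548 + 179/14))*(1/(-856569) - 2585976) = (3789072 - 35493/14)*(-1/856569 - 2585976) = (53011515/14)*(-2215066876345/856569) = -39141350313788704225/3997322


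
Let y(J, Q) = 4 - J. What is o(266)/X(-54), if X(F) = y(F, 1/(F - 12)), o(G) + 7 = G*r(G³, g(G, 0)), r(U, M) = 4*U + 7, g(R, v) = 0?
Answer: 20025647999/58 ≈ 3.4527e+8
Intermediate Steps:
r(U, M) = 7 + 4*U
o(G) = -7 + G*(7 + 4*G³)
X(F) = 4 - F
o(266)/X(-54) = (-7 + 266*(7 + 4*266³))/(4 - 1*(-54)) = (-7 + 266*(7 + 4*18821096))/(4 + 54) = (-7 + 266*(7 + 75284384))/58 = (-7 + 266*75284391)*(1/58) = (-7 + 20025648006)*(1/58) = 20025647999*(1/58) = 20025647999/58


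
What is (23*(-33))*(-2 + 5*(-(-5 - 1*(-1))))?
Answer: -13662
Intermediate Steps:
(23*(-33))*(-2 + 5*(-(-5 - 1*(-1)))) = -759*(-2 + 5*(-(-5 + 1))) = -759*(-2 + 5*(-1*(-4))) = -759*(-2 + 5*4) = -759*(-2 + 20) = -759*18 = -13662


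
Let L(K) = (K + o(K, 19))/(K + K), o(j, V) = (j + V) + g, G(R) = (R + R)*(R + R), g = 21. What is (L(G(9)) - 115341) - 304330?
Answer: -33993265/81 ≈ -4.1967e+5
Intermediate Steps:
G(R) = 4*R² (G(R) = (2*R)*(2*R) = 4*R²)
o(j, V) = 21 + V + j (o(j, V) = (j + V) + 21 = (V + j) + 21 = 21 + V + j)
L(K) = (40 + 2*K)/(2*K) (L(K) = (K + (21 + 19 + K))/(K + K) = (K + (40 + K))/((2*K)) = (40 + 2*K)*(1/(2*K)) = (40 + 2*K)/(2*K))
(L(G(9)) - 115341) - 304330 = ((20 + 4*9²)/((4*9²)) - 115341) - 304330 = ((20 + 4*81)/((4*81)) - 115341) - 304330 = ((20 + 324)/324 - 115341) - 304330 = ((1/324)*344 - 115341) - 304330 = (86/81 - 115341) - 304330 = -9342535/81 - 304330 = -33993265/81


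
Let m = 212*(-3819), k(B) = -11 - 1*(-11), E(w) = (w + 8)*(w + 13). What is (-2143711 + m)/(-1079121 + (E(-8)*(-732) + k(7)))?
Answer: 2953339/1079121 ≈ 2.7368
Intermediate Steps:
E(w) = (8 + w)*(13 + w)
k(B) = 0 (k(B) = -11 + 11 = 0)
m = -809628
(-2143711 + m)/(-1079121 + (E(-8)*(-732) + k(7))) = (-2143711 - 809628)/(-1079121 + ((104 + (-8)² + 21*(-8))*(-732) + 0)) = -2953339/(-1079121 + ((104 + 64 - 168)*(-732) + 0)) = -2953339/(-1079121 + (0*(-732) + 0)) = -2953339/(-1079121 + (0 + 0)) = -2953339/(-1079121 + 0) = -2953339/(-1079121) = -2953339*(-1/1079121) = 2953339/1079121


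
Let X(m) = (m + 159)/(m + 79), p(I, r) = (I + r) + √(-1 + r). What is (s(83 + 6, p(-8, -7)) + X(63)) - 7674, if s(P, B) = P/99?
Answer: -53923238/7029 ≈ -7671.5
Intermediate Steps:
p(I, r) = I + r + √(-1 + r)
s(P, B) = P/99 (s(P, B) = P*(1/99) = P/99)
X(m) = (159 + m)/(79 + m)
(s(83 + 6, p(-8, -7)) + X(63)) - 7674 = ((83 + 6)/99 + (159 + 63)/(79 + 63)) - 7674 = ((1/99)*89 + 222/142) - 7674 = (89/99 + (1/142)*222) - 7674 = (89/99 + 111/71) - 7674 = 17308/7029 - 7674 = -53923238/7029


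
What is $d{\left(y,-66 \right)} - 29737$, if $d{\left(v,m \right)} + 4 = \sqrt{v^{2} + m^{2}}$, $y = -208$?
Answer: $-29741 + 2 \sqrt{11905} \approx -29523.0$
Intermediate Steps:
$d{\left(v,m \right)} = -4 + \sqrt{m^{2} + v^{2}}$ ($d{\left(v,m \right)} = -4 + \sqrt{v^{2} + m^{2}} = -4 + \sqrt{m^{2} + v^{2}}$)
$d{\left(y,-66 \right)} - 29737 = \left(-4 + \sqrt{\left(-66\right)^{2} + \left(-208\right)^{2}}\right) - 29737 = \left(-4 + \sqrt{4356 + 43264}\right) - 29737 = \left(-4 + \sqrt{47620}\right) - 29737 = \left(-4 + 2 \sqrt{11905}\right) - 29737 = -29741 + 2 \sqrt{11905}$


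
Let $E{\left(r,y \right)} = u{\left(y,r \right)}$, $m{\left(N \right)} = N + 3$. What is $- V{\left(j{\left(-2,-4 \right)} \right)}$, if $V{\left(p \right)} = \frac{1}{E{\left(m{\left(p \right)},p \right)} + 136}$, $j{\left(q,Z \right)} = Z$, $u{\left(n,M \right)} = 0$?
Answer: $- \frac{1}{136} \approx -0.0073529$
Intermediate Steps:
$m{\left(N \right)} = 3 + N$
$E{\left(r,y \right)} = 0$
$V{\left(p \right)} = \frac{1}{136}$ ($V{\left(p \right)} = \frac{1}{0 + 136} = \frac{1}{136}$)
$- V{\left(j{\left(-2,-4 \right)} \right)} = \left(-1\right) \frac{1}{136} = - \frac{1}{136}$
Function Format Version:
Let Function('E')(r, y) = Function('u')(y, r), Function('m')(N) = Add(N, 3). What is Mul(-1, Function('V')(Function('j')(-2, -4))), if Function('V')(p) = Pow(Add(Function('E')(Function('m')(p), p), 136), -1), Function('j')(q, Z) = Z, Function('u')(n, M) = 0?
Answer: Rational(-1, 136) ≈ -0.0073529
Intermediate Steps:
Function('m')(N) = Add(3, N)
Function('E')(r, y) = 0
Function('V')(p) = Rational(1, 136) (Function('V')(p) = Pow(Add(0, 136), -1) = Pow(136, -1) = Rational(1, 136))
Mul(-1, Function('V')(Function('j')(-2, -4))) = Mul(-1, Rational(1, 136)) = Rational(-1, 136)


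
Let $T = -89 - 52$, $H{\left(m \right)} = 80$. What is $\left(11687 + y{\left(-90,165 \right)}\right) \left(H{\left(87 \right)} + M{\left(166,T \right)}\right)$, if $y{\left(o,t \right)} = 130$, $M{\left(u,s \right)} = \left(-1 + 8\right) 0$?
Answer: $945360$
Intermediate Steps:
$T = -141$ ($T = -89 - 52 = -141$)
$M{\left(u,s \right)} = 0$ ($M{\left(u,s \right)} = 7 \cdot 0 = 0$)
$\left(11687 + y{\left(-90,165 \right)}\right) \left(H{\left(87 \right)} + M{\left(166,T \right)}\right) = \left(11687 + 130\right) \left(80 + 0\right) = 11817 \cdot 80 = 945360$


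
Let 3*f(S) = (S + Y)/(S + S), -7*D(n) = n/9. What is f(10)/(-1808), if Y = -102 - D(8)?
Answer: 1447/1708560 ≈ 0.00084691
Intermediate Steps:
D(n) = -n/63 (D(n) = -n/(7*9) = -n/63)
Y = -6418/63 (Y = -102 - (-1)*8/63 = -102 - 1*(-8/63) = -102 + 8/63 = -6418/63 ≈ -101.87)
f(S) = (-6418/63 + S)/(6*S) (f(S) = ((S - 6418/63)/(S + S))/3 = ((-6418/63 + S)/((2*S)))/3 = ((-6418/63 + S)*(1/(2*S)))/3 = ((-6418/63 + S)/(2*S))/3 = (-6418/63 + S)/(6*S))
f(10)/(-1808) = ((1/378)*(-6418 + 63*10)/10)/(-1808) = ((1/378)*(⅒)*(-6418 + 630))*(-1/1808) = ((1/378)*(⅒)*(-5788))*(-1/1808) = -1447/945*(-1/1808) = 1447/1708560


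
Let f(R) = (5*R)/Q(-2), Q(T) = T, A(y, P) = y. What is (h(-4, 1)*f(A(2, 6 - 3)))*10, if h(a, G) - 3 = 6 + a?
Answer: -250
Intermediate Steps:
h(a, G) = 9 + a (h(a, G) = 3 + (6 + a) = 9 + a)
f(R) = -5*R/2 (f(R) = (5*R)/(-2) = (5*R)*(-1/2) = -5*R/2)
(h(-4, 1)*f(A(2, 6 - 3)))*10 = ((9 - 4)*(-5/2*2))*10 = (5*(-5))*10 = -25*10 = -250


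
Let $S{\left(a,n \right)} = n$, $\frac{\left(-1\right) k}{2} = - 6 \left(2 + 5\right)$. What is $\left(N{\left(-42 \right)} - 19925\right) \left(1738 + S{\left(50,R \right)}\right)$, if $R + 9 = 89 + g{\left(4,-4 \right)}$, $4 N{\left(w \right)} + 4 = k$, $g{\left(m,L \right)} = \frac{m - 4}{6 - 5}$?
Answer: $-36187290$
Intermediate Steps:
$g{\left(m,L \right)} = -4 + m$ ($g{\left(m,L \right)} = \frac{-4 + m}{1} = \left(-4 + m\right) 1 = -4 + m$)
$k = 84$ ($k = - 2 \left(- 6 \left(2 + 5\right)\right) = - 2 \left(\left(-6\right) 7\right) = \left(-2\right) \left(-42\right) = 84$)
$N{\left(w \right)} = 20$ ($N{\left(w \right)} = -1 + \frac{1}{4} \cdot 84 = -1 + 21 = 20$)
$R = 80$ ($R = -9 + \left(89 + \left(-4 + 4\right)\right) = -9 + \left(89 + 0\right) = -9 + 89 = 80$)
$\left(N{\left(-42 \right)} - 19925\right) \left(1738 + S{\left(50,R \right)}\right) = \left(20 - 19925\right) \left(1738 + 80\right) = \left(-19905\right) 1818 = -36187290$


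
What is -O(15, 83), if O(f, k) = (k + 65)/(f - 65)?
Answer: 74/25 ≈ 2.9600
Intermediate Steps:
O(f, k) = (65 + k)/(-65 + f)
-O(15, 83) = -(65 + 83)/(-65 + 15) = -148/(-50) = -(-1)*148/50 = -1*(-74/25) = 74/25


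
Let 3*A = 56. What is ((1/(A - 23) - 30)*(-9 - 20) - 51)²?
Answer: 115218756/169 ≈ 6.8177e+5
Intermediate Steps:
A = 56/3 (A = (⅓)*56 = 56/3 ≈ 18.667)
((1/(A - 23) - 30)*(-9 - 20) - 51)² = ((1/(56/3 - 23) - 30)*(-9 - 20) - 51)² = ((1/(-13/3) - 30)*(-29) - 51)² = ((-3/13 - 30)*(-29) - 51)² = (-393/13*(-29) - 51)² = (11397/13 - 51)² = (10734/13)² = 115218756/169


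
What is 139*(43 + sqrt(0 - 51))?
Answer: 5977 + 139*I*sqrt(51) ≈ 5977.0 + 992.66*I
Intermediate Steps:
139*(43 + sqrt(0 - 51)) = 139*(43 + sqrt(-51)) = 139*(43 + I*sqrt(51)) = 5977 + 139*I*sqrt(51)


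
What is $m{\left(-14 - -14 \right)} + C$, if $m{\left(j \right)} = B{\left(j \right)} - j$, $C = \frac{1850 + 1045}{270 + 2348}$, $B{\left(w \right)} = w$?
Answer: $\frac{2895}{2618} \approx 1.1058$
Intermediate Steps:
$C = \frac{2895}{2618} \approx 1.1058$
$m{\left(j \right)} = 0$ ($m{\left(j \right)} = j - j = 0$)
$m{\left(-14 - -14 \right)} + C = 0 + \frac{2895}{2618} = \frac{2895}{2618}$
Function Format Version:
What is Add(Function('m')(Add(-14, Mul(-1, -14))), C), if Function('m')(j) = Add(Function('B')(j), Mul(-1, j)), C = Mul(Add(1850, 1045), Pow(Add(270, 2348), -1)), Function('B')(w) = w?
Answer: Rational(2895, 2618) ≈ 1.1058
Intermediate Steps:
C = Rational(2895, 2618) (C = Mul(2895, Pow(2618, -1)) = Mul(2895, Rational(1, 2618)) = Rational(2895, 2618) ≈ 1.1058)
Function('m')(j) = 0 (Function('m')(j) = Add(j, Mul(-1, j)) = 0)
Add(Function('m')(Add(-14, Mul(-1, -14))), C) = Add(0, Rational(2895, 2618)) = Rational(2895, 2618)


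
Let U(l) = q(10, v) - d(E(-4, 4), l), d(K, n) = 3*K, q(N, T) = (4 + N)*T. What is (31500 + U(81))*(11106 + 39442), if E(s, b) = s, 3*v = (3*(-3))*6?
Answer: 1580130480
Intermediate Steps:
v = -18 (v = ((3*(-3))*6)/3 = (-9*6)/3 = (⅓)*(-54) = -18)
q(N, T) = T*(4 + N)
U(l) = -240 (U(l) = -18*(4 + 10) - 3*(-4) = -18*14 - 1*(-12) = -252 + 12 = -240)
(31500 + U(81))*(11106 + 39442) = (31500 - 240)*(11106 + 39442) = 31260*50548 = 1580130480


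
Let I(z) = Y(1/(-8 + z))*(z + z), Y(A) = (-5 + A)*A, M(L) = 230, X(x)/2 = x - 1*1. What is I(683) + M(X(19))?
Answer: 100184866/455625 ≈ 219.88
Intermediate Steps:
X(x) = -2 + 2*x (X(x) = 2*(x - 1*1) = 2*(x - 1) = 2*(-1 + x) = -2 + 2*x)
Y(A) = A*(-5 + A)
I(z) = 2*z*(-5 + 1/(-8 + z))/(-8 + z) (I(z) = ((-5 + 1/(-8 + z))/(-8 + z))*(z + z) = ((-5 + 1/(-8 + z))/(-8 + z))*(2*z) = 2*z*(-5 + 1/(-8 + z))/(-8 + z))
I(683) + M(X(19)) = -2*683*(-41 + 5*683)/(-8 + 683)**2 + 230 = -2*683*(-41 + 3415)/675**2 + 230 = -2*683*1/455625*3374 + 230 = -4608884/455625 + 230 = 100184866/455625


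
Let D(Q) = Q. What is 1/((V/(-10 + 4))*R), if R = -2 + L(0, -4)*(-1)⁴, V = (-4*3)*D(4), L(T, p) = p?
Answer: -1/48 ≈ -0.020833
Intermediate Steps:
V = -48 (V = -4*3*4 = -12*4 = -48)
R = -6 (R = -2 - 4*(-1)⁴ = -2 - 4*1 = -2 - 4 = -6)
1/((V/(-10 + 4))*R) = 1/(-48/(-10 + 4)*(-6)) = 1/(-48/(-6)*(-6)) = 1/(-48*(-⅙)*(-6)) = 1/(8*(-6)) = 1/(-48) = -1/48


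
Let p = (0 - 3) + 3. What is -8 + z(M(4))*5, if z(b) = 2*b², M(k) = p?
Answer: -8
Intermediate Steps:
p = 0 (p = -3 + 3 = 0)
M(k) = 0
-8 + z(M(4))*5 = -8 + (2*0²)*5 = -8 + (2*0)*5 = -8 + 0*5 = -8 + 0 = -8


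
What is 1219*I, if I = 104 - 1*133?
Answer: -35351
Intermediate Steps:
I = -29 (I = 104 - 133 = -29)
1219*I = 1219*(-29) = -35351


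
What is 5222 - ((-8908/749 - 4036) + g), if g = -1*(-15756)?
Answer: -4858094/749 ≈ -6486.1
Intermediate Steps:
g = 15756
5222 - ((-8908/749 - 4036) + g) = 5222 - ((-8908/749 - 4036) + 15756) = 5222 - (-3031872/749 + 15756) = 5222 - 1*8769372/749 = 5222 - 8769372/749 = -4858094/749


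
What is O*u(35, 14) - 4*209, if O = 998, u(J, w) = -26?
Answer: -26784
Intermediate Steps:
O*u(35, 14) - 4*209 = 998*(-26) - 4*209 = -25948 - 836 = -26784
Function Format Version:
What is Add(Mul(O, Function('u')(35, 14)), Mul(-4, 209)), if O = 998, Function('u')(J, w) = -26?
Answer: -26784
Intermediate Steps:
Add(Mul(O, Function('u')(35, 14)), Mul(-4, 209)) = Add(Mul(998, -26), Mul(-4, 209)) = Add(-25948, -836) = -26784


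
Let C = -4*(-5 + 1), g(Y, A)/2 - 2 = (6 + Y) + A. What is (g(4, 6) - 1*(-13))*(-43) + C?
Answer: -2091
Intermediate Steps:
g(Y, A) = 16 + 2*A + 2*Y (g(Y, A) = 4 + 2*((6 + Y) + A) = 4 + 2*(6 + A + Y) = 4 + (12 + 2*A + 2*Y) = 16 + 2*A + 2*Y)
C = 16 (C = -4*(-4) = 16)
(g(4, 6) - 1*(-13))*(-43) + C = ((16 + 2*6 + 2*4) - 1*(-13))*(-43) + 16 = ((16 + 12 + 8) + 13)*(-43) + 16 = (36 + 13)*(-43) + 16 = 49*(-43) + 16 = -2107 + 16 = -2091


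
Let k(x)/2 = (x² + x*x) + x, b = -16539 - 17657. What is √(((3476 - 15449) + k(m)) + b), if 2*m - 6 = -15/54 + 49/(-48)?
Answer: I*√956804567/144 ≈ 214.81*I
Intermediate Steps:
b = -34196
m = 677/288 (m = 3 + (-15/54 + 49/(-48))/2 = 3 + (-15*1/54 + 49*(-1/48))/2 = 3 + (-5/18 - 49/48)/2 = 3 + (½)*(-187/144) = 3 - 187/288 = 677/288 ≈ 2.3507)
k(x) = 2*x + 4*x² (k(x) = 2*((x² + x*x) + x) = 2*((x² + x²) + x) = 2*(2*x² + x) = 2*(x + 2*x²) = 2*x + 4*x²)
√(((3476 - 15449) + k(m)) + b) = √(((3476 - 15449) + 2*(677/288)*(1 + 2*(677/288))) - 34196) = √((-11973 + 2*(677/288)*(1 + 677/144)) - 34196) = √((-11973 + 2*(677/288)*(821/144)) - 34196) = √((-11973 + 555817/20736) - 34196) = √(-247716311/20736 - 34196) = √(-956804567/20736) = I*√956804567/144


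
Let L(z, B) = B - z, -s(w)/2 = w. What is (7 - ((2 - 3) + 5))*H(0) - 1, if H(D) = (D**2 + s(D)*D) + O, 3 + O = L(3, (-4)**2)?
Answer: 29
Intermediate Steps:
s(w) = -2*w
O = 10 (O = -3 + ((-4)**2 - 1*3) = -3 + (16 - 3) = -3 + 13 = 10)
H(D) = 10 - D**2 (H(D) = (D**2 + (-2*D)*D) + 10 = (D**2 - 2*D**2) + 10 = -D**2 + 10 = 10 - D**2)
(7 - ((2 - 3) + 5))*H(0) - 1 = (7 - ((2 - 3) + 5))*(10 - 1*0**2) - 1 = (7 - (-1 + 5))*(10 - 1*0) - 1 = (7 - 1*4)*(10 + 0) - 1 = (7 - 4)*10 - 1 = 3*10 - 1 = 30 - 1 = 29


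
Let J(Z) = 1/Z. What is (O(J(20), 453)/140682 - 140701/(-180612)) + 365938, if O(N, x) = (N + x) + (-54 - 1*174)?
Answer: 15496810480218341/42348095640 ≈ 3.6594e+5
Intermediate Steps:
O(N, x) = -228 + N + x (O(N, x) = (N + x) + (-54 - 174) = (N + x) - 228 = -228 + N + x)
(O(J(20), 453)/140682 - 140701/(-180612)) + 365938 = ((-228 + 1/20 + 453)/140682 - 140701/(-180612)) + 365938 = ((-228 + 1/20 + 453)*(1/140682) - 140701*(-1/180612)) + 365938 = ((4501/20)*(1/140682) + 140701/180612) + 365938 = (4501/2813640 + 140701/180612) + 365938 = 33057908021/42348095640 + 365938 = 15496810480218341/42348095640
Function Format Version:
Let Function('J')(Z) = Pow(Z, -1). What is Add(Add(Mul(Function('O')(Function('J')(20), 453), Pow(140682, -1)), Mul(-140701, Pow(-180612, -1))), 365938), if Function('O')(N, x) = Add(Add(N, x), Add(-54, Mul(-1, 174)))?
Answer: Rational(15496810480218341, 42348095640) ≈ 3.6594e+5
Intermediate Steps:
Function('O')(N, x) = Add(-228, N, x) (Function('O')(N, x) = Add(Add(N, x), Add(-54, -174)) = Add(Add(N, x), -228) = Add(-228, N, x))
Add(Add(Mul(Function('O')(Function('J')(20), 453), Pow(140682, -1)), Mul(-140701, Pow(-180612, -1))), 365938) = Add(Add(Mul(Add(-228, Pow(20, -1), 453), Pow(140682, -1)), Mul(-140701, Pow(-180612, -1))), 365938) = Add(Add(Mul(Add(-228, Rational(1, 20), 453), Rational(1, 140682)), Mul(-140701, Rational(-1, 180612))), 365938) = Add(Add(Mul(Rational(4501, 20), Rational(1, 140682)), Rational(140701, 180612)), 365938) = Add(Add(Rational(4501, 2813640), Rational(140701, 180612)), 365938) = Add(Rational(33057908021, 42348095640), 365938) = Rational(15496810480218341, 42348095640)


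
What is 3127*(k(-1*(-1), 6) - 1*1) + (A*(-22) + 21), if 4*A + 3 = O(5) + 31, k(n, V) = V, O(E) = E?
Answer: 30949/2 ≈ 15475.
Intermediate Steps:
A = 33/4 (A = -¾ + (5 + 31)/4 = -¾ + (¼)*36 = -¾ + 9 = 33/4 ≈ 8.2500)
3127*(k(-1*(-1), 6) - 1*1) + (A*(-22) + 21) = 3127*(6 - 1*1) + ((33/4)*(-22) + 21) = 3127*(6 - 1) + (-363/2 + 21) = 3127*5 - 321/2 = 15635 - 321/2 = 30949/2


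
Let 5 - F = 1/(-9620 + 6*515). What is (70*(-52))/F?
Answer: -23769200/32651 ≈ -727.98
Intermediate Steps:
F = 32651/6530 (F = 5 - 1/(-9620 + 6*515) = 5 - 1/(-9620 + 3090) = 5 - 1/(-6530) = 5 - 1*(-1/6530) = 5 + 1/6530 = 32651/6530 ≈ 5.0002)
(70*(-52))/F = (70*(-52))/(32651/6530) = -3640*6530/32651 = -23769200/32651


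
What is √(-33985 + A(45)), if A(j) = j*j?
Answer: 2*I*√7990 ≈ 178.77*I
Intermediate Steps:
A(j) = j²
√(-33985 + A(45)) = √(-33985 + 45²) = √(-33985 + 2025) = √(-31960) = 2*I*√7990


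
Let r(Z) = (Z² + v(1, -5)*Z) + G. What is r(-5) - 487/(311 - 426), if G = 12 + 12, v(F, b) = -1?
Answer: 6697/115 ≈ 58.235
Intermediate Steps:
G = 24
r(Z) = 24 + Z² - Z (r(Z) = (Z² - Z) + 24 = 24 + Z² - Z)
r(-5) - 487/(311 - 426) = (24 + (-5)² - 1*(-5)) - 487/(311 - 426) = (24 + 25 + 5) - 487/(-115) = 54 - 1/115*(-487) = 54 + 487/115 = 6697/115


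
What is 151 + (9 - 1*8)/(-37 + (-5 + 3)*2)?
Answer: 6190/41 ≈ 150.98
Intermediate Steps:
151 + (9 - 1*8)/(-37 + (-5 + 3)*2) = 151 + (9 - 8)/(-37 - 2*2) = 151 + 1/(-37 - 4) = 151 + 1/(-41) = 151 + 1*(-1/41) = 151 - 1/41 = 6190/41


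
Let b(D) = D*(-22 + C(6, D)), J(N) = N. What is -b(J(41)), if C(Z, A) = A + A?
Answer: -2460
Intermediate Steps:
C(Z, A) = 2*A
b(D) = D*(-22 + 2*D)
-b(J(41)) = -2*41*(-11 + 41) = -2*41*30 = -1*2460 = -2460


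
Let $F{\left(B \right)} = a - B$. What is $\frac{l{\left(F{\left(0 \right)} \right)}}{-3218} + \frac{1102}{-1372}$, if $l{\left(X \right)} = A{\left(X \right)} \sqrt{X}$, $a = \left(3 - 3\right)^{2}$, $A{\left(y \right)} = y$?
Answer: $- \frac{551}{686} \approx -0.80321$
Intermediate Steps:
$a = 0$ ($a = 0^{2} = 0$)
$F{\left(B \right)} = - B$ ($F{\left(B \right)} = 0 - B = - B$)
$l{\left(X \right)} = X^{\frac{3}{2}}$ ($l{\left(X \right)} = X \sqrt{X} = X^{\frac{3}{2}}$)
$\frac{l{\left(F{\left(0 \right)} \right)}}{-3218} + \frac{1102}{-1372} = \frac{\left(\left(-1\right) 0\right)^{\frac{3}{2}}}{-3218} + \frac{1102}{-1372} = 0^{\frac{3}{2}} \left(- \frac{1}{3218}\right) + 1102 \left(- \frac{1}{1372}\right) = 0 \left(- \frac{1}{3218}\right) - \frac{551}{686} = 0 - \frac{551}{686} = - \frac{551}{686}$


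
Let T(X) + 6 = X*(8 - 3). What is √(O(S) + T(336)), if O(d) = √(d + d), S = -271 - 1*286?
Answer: √(1674 + I*√1114) ≈ 40.917 + 0.4079*I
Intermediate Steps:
S = -557 (S = -271 - 286 = -557)
O(d) = √2*√d (O(d) = √(2*d) = √2*√d)
T(X) = -6 + 5*X (T(X) = -6 + X*(8 - 3) = -6 + X*5 = -6 + 5*X)
√(O(S) + T(336)) = √(√2*√(-557) + (-6 + 5*336)) = √(√2*(I*√557) + (-6 + 1680)) = √(I*√1114 + 1674) = √(1674 + I*√1114)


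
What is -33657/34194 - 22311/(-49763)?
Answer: -303990319/567198674 ≈ -0.53595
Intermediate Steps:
-33657/34194 - 22311/(-49763) = -33657*1/34194 - 22311*(-1/49763) = -11219/11398 + 22311/49763 = -303990319/567198674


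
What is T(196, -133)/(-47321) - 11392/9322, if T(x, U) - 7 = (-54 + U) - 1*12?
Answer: -3400576/2791939 ≈ -1.2180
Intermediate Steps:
T(x, U) = -59 + U (T(x, U) = 7 + ((-54 + U) - 1*12) = 7 + ((-54 + U) - 12) = 7 + (-66 + U) = -59 + U)
T(196, -133)/(-47321) - 11392/9322 = (-59 - 133)/(-47321) - 11392/9322 = -192*(-1/47321) - 11392*1/9322 = 192/47321 - 5696/4661 = -3400576/2791939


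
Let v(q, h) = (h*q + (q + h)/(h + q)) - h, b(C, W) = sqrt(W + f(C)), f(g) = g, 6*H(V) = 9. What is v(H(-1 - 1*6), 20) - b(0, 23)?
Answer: 11 - sqrt(23) ≈ 6.2042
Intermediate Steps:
H(V) = 3/2 (H(V) = (1/6)*9 = 3/2)
b(C, W) = sqrt(C + W) (b(C, W) = sqrt(W + C) = sqrt(C + W))
v(q, h) = 1 - h + h*q (v(q, h) = (h*q + (h + q)/(h + q)) - h = (h*q + 1) - h = (1 + h*q) - h = 1 - h + h*q)
v(H(-1 - 1*6), 20) - b(0, 23) = (1 - 1*20 + 20*(3/2)) - sqrt(0 + 23) = (1 - 20 + 30) - sqrt(23) = 11 - sqrt(23)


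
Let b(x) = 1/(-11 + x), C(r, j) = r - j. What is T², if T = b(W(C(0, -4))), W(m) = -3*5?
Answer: 1/676 ≈ 0.0014793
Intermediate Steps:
W(m) = -15
T = -1/26 (T = 1/(-11 - 15) = 1/(-26) = -1/26 ≈ -0.038462)
T² = (-1/26)² = 1/676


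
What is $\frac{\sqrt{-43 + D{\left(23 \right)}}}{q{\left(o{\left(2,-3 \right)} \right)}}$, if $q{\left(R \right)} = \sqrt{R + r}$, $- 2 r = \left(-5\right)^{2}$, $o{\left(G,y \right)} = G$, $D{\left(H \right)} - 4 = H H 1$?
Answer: $- \frac{2 i \sqrt{105}}{3} \approx - 6.8313 i$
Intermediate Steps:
$D{\left(H \right)} = 4 + H^{2}$ ($D{\left(H \right)} = 4 + H H 1 = 4 + H^{2} \cdot 1 = 4 + H^{2}$)
$r = - \frac{25}{2}$ ($r = - \frac{\left(-5\right)^{2}}{2} = \left(- \frac{1}{2}\right) 25 = - \frac{25}{2} \approx -12.5$)
$q{\left(R \right)} = \sqrt{- \frac{25}{2} + R}$ ($q{\left(R \right)} = \sqrt{R - \frac{25}{2}} = \sqrt{- \frac{25}{2} + R}$)
$\frac{\sqrt{-43 + D{\left(23 \right)}}}{q{\left(o{\left(2,-3 \right)} \right)}} = \frac{\sqrt{-43 + \left(4 + 23^{2}\right)}}{\frac{1}{2} \sqrt{-50 + 4 \cdot 2}} = \frac{\sqrt{-43 + \left(4 + 529\right)}}{\frac{1}{2} \sqrt{-50 + 8}} = \frac{\sqrt{-43 + 533}}{\frac{1}{2} \sqrt{-42}} = \frac{\sqrt{490}}{\frac{1}{2} i \sqrt{42}} = \frac{7 \sqrt{10}}{\frac{1}{2} i \sqrt{42}} = 7 \sqrt{10} \left(- \frac{i \sqrt{42}}{21}\right) = - \frac{2 i \sqrt{105}}{3}$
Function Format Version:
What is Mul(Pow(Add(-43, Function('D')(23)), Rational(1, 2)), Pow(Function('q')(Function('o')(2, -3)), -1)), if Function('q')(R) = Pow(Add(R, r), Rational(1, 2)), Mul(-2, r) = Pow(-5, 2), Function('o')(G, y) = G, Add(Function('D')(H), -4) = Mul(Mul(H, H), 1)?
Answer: Mul(Rational(-2, 3), I, Pow(105, Rational(1, 2))) ≈ Mul(-6.8313, I)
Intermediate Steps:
Function('D')(H) = Add(4, Pow(H, 2)) (Function('D')(H) = Add(4, Mul(Mul(H, H), 1)) = Add(4, Mul(Pow(H, 2), 1)) = Add(4, Pow(H, 2)))
r = Rational(-25, 2) (r = Mul(Rational(-1, 2), Pow(-5, 2)) = Mul(Rational(-1, 2), 25) = Rational(-25, 2) ≈ -12.500)
Function('q')(R) = Pow(Add(Rational(-25, 2), R), Rational(1, 2)) (Function('q')(R) = Pow(Add(R, Rational(-25, 2)), Rational(1, 2)) = Pow(Add(Rational(-25, 2), R), Rational(1, 2)))
Mul(Pow(Add(-43, Function('D')(23)), Rational(1, 2)), Pow(Function('q')(Function('o')(2, -3)), -1)) = Mul(Pow(Add(-43, Add(4, Pow(23, 2))), Rational(1, 2)), Pow(Mul(Rational(1, 2), Pow(Add(-50, Mul(4, 2)), Rational(1, 2))), -1)) = Mul(Pow(Add(-43, Add(4, 529)), Rational(1, 2)), Pow(Mul(Rational(1, 2), Pow(Add(-50, 8), Rational(1, 2))), -1)) = Mul(Pow(Add(-43, 533), Rational(1, 2)), Pow(Mul(Rational(1, 2), Pow(-42, Rational(1, 2))), -1)) = Mul(Pow(490, Rational(1, 2)), Pow(Mul(Rational(1, 2), Mul(I, Pow(42, Rational(1, 2)))), -1)) = Mul(Mul(7, Pow(10, Rational(1, 2))), Pow(Mul(Rational(1, 2), I, Pow(42, Rational(1, 2))), -1)) = Mul(Mul(7, Pow(10, Rational(1, 2))), Mul(Rational(-1, 21), I, Pow(42, Rational(1, 2)))) = Mul(Rational(-2, 3), I, Pow(105, Rational(1, 2)))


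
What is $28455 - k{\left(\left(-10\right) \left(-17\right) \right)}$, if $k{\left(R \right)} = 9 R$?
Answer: $26925$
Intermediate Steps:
$28455 - k{\left(\left(-10\right) \left(-17\right) \right)} = 28455 - 9 \left(\left(-10\right) \left(-17\right)\right) = 28455 - 9 \cdot 170 = 28455 - 1530 = 26925$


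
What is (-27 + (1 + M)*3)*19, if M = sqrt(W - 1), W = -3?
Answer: -456 + 114*I ≈ -456.0 + 114.0*I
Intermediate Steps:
M = 2*I (M = sqrt(-3 - 1) = sqrt(-4) = 2*I ≈ 2.0*I)
(-27 + (1 + M)*3)*19 = (-27 + (1 + 2*I)*3)*19 = (-27 + (3 + 6*I))*19 = (-24 + 6*I)*19 = -456 + 114*I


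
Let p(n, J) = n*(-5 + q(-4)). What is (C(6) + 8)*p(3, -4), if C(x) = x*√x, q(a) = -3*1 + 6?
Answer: -48 - 36*√6 ≈ -136.18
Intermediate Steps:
q(a) = 3 (q(a) = -3 + 6 = 3)
p(n, J) = -2*n (p(n, J) = n*(-5 + 3) = n*(-2) = -2*n)
C(x) = x^(3/2)
(C(6) + 8)*p(3, -4) = (6^(3/2) + 8)*(-2*3) = (6*√6 + 8)*(-6) = (8 + 6*√6)*(-6) = -48 - 36*√6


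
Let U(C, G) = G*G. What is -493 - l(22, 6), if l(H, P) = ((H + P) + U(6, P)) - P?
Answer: -551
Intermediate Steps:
U(C, G) = G²
l(H, P) = H + P² (l(H, P) = ((H + P) + P²) - P = (H + P + P²) - P = H + P²)
-493 - l(22, 6) = -493 - (22 + 6²) = -493 - (22 + 36) = -493 - 1*58 = -493 - 58 = -551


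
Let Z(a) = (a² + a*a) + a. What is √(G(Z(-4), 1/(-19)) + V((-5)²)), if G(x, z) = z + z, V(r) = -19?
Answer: 11*I*√57/19 ≈ 4.371*I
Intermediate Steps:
Z(a) = a + 2*a² (Z(a) = (a² + a²) + a = 2*a² + a = a + 2*a²)
G(x, z) = 2*z
√(G(Z(-4), 1/(-19)) + V((-5)²)) = √(2/(-19) - 19) = √(2*(-1/19) - 19) = √(-2/19 - 19) = √(-363/19) = 11*I*√57/19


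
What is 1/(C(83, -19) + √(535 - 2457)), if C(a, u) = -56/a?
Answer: -2324/6621897 - 213559*I*√2/13243794 ≈ -0.00035096 - 0.022804*I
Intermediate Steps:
1/(C(83, -19) + √(535 - 2457)) = 1/(-56/83 + √(535 - 2457)) = 1/(-56*1/83 + √(-1922)) = 1/(-56/83 + 31*I*√2)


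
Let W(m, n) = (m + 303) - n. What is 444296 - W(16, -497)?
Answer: 443480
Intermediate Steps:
W(m, n) = 303 + m - n (W(m, n) = (303 + m) - n = 303 + m - n)
444296 - W(16, -497) = 444296 - (303 + 16 - 1*(-497)) = 444296 - (303 + 16 + 497) = 444296 - 1*816 = 444296 - 816 = 443480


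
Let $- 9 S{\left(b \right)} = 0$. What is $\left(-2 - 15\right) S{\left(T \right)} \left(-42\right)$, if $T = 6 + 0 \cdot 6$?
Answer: $0$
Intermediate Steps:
$T = 6$ ($T = 6 + 0 = 6$)
$S{\left(b \right)} = 0$ ($S{\left(b \right)} = \left(- \frac{1}{9}\right) 0 = 0$)
$\left(-2 - 15\right) S{\left(T \right)} \left(-42\right) = \left(-2 - 15\right) 0 \left(-42\right) = \left(-17\right) 0 \left(-42\right) = 0 \left(-42\right) = 0$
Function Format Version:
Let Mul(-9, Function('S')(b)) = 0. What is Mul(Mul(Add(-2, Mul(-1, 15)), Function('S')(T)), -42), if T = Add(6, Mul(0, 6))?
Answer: 0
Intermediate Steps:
T = 6 (T = Add(6, 0) = 6)
Function('S')(b) = 0 (Function('S')(b) = Mul(Rational(-1, 9), 0) = 0)
Mul(Mul(Add(-2, Mul(-1, 15)), Function('S')(T)), -42) = Mul(Mul(Add(-2, Mul(-1, 15)), 0), -42) = Mul(Mul(Add(-2, -15), 0), -42) = Mul(Mul(-17, 0), -42) = Mul(0, -42) = 0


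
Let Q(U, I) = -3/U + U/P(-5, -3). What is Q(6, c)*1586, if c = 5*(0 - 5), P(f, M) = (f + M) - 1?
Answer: -5551/3 ≈ -1850.3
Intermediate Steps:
P(f, M) = -1 + M + f (P(f, M) = (M + f) - 1 = -1 + M + f)
c = -25 (c = 5*(-5) = -25)
Q(U, I) = -3/U - U/9 (Q(U, I) = -3/U + U/(-1 - 3 - 5) = -3/U + U/(-9) = -3/U + U*(-1/9) = -3/U - U/9)
Q(6, c)*1586 = (-3/6 - 1/9*6)*1586 = (-3*1/6 - 2/3)*1586 = (-1/2 - 2/3)*1586 = -7/6*1586 = -5551/3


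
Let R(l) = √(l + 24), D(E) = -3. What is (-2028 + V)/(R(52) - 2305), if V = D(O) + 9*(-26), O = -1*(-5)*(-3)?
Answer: 1740275/1770983 + 1510*√19/1770983 ≈ 0.98638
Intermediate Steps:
O = -15 (O = 5*(-3) = -15)
R(l) = √(24 + l)
V = -237 (V = -3 + 9*(-26) = -3 - 234 = -237)
(-2028 + V)/(R(52) - 2305) = (-2028 - 237)/(√(24 + 52) - 2305) = -2265/(√76 - 2305) = -2265/(2*√19 - 2305) = -2265/(-2305 + 2*√19)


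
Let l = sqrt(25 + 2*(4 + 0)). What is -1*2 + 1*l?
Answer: -2 + sqrt(33) ≈ 3.7446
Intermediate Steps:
l = sqrt(33) (l = sqrt(25 + 2*4) = sqrt(25 + 8) = sqrt(33) ≈ 5.7446)
-1*2 + 1*l = -1*2 + 1*sqrt(33) = -2 + sqrt(33)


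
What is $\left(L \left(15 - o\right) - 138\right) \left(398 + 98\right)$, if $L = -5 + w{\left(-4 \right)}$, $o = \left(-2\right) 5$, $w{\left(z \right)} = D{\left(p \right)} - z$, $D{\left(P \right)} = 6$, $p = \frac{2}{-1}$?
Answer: $-6448$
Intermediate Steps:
$p = -2$ ($p = 2 \left(-1\right) = -2$)
$w{\left(z \right)} = 6 - z$
$o = -10$
$L = 5$ ($L = -5 + \left(6 - -4\right) = -5 + \left(6 + 4\right) = -5 + 10 = 5$)
$\left(L \left(15 - o\right) - 138\right) \left(398 + 98\right) = \left(5 \left(15 - -10\right) - 138\right) \left(398 + 98\right) = \left(5 \left(15 + 10\right) - 138\right) 496 = \left(5 \cdot 25 - 138\right) 496 = \left(125 - 138\right) 496 = \left(-13\right) 496 = -6448$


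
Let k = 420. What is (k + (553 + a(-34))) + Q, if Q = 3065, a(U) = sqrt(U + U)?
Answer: 4038 + 2*I*sqrt(17) ≈ 4038.0 + 8.2462*I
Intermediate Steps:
a(U) = sqrt(2)*sqrt(U) (a(U) = sqrt(2*U) = sqrt(2)*sqrt(U))
(k + (553 + a(-34))) + Q = (420 + (553 + sqrt(2)*sqrt(-34))) + 3065 = (420 + (553 + sqrt(2)*(I*sqrt(34)))) + 3065 = (420 + (553 + 2*I*sqrt(17))) + 3065 = (973 + 2*I*sqrt(17)) + 3065 = 4038 + 2*I*sqrt(17)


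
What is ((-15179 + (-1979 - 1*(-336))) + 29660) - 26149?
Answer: -13311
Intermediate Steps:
((-15179 + (-1979 - 1*(-336))) + 29660) - 26149 = ((-15179 + (-1979 + 336)) + 29660) - 26149 = ((-15179 - 1643) + 29660) - 26149 = (-16822 + 29660) - 26149 = 12838 - 26149 = -13311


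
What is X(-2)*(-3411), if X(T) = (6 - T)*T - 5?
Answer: 71631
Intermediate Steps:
X(T) = -5 + T*(6 - T) (X(T) = T*(6 - T) - 5 = -5 + T*(6 - T))
X(-2)*(-3411) = (-5 - 1*(-2)² + 6*(-2))*(-3411) = (-5 - 1*4 - 12)*(-3411) = (-5 - 4 - 12)*(-3411) = -21*(-3411) = 71631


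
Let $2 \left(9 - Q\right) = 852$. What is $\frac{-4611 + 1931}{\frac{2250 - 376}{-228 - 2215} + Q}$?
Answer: $\frac{1309448}{204121} \approx 6.4151$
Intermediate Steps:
$Q = -417$ ($Q = 9 - 426 = -417$)
$\frac{-4611 + 1931}{\frac{2250 - 376}{-228 - 2215} + Q} = \frac{-4611 + 1931}{\frac{2250 - 376}{-228 - 2215} - 417} = - \frac{2680}{\frac{1874}{-2443} - 417} = - \frac{2680}{1874 \left(- \frac{1}{2443}\right) - 417} = - \frac{2680}{- \frac{1874}{2443} - 417} = - \frac{2680}{- \frac{1020605}{2443}} = \left(-2680\right) \left(- \frac{2443}{1020605}\right) = \frac{1309448}{204121}$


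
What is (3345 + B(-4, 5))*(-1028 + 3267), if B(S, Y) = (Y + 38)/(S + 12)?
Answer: 60011917/8 ≈ 7.5015e+6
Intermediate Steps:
B(S, Y) = (38 + Y)/(12 + S)
(3345 + B(-4, 5))*(-1028 + 3267) = (3345 + (38 + 5)/(12 - 4))*(-1028 + 3267) = (3345 + 43/8)*2239 = (26803/8)*2239 = 60011917/8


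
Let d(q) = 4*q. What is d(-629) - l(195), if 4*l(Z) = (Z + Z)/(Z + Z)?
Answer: -10065/4 ≈ -2516.3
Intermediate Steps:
l(Z) = 1/4 (l(Z) = ((Z + Z)/(Z + Z))/4 = ((2*Z)/((2*Z)))/4 = ((2*Z)*(1/(2*Z)))/4 = (1/4)*1 = 1/4)
d(-629) - l(195) = 4*(-629) - 1*1/4 = -2516 - 1/4 = -10065/4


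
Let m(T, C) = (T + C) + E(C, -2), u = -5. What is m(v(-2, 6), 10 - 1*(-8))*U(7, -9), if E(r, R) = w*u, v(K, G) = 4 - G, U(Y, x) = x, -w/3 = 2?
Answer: -414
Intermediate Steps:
w = -6 (w = -3*2 = -6)
E(r, R) = 30 (E(r, R) = -6*(-5) = 30)
m(T, C) = 30 + C + T (m(T, C) = (T + C) + 30 = (C + T) + 30 = 30 + C + T)
m(v(-2, 6), 10 - 1*(-8))*U(7, -9) = (30 + (10 - 1*(-8)) + (4 - 1*6))*(-9) = (30 + (10 + 8) + (4 - 6))*(-9) = (30 + 18 - 2)*(-9) = 46*(-9) = -414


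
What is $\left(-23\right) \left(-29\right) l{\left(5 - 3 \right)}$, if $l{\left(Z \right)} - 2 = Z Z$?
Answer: $4002$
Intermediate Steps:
$l{\left(Z \right)} = 2 + Z^{2}$ ($l{\left(Z \right)} = 2 + Z Z = 2 + Z^{2}$)
$\left(-23\right) \left(-29\right) l{\left(5 - 3 \right)} = \left(-23\right) \left(-29\right) \left(2 + \left(5 - 3\right)^{2}\right) = 667 \left(2 + \left(5 - 3\right)^{2}\right) = 667 \left(2 + 2^{2}\right) = 667 \left(2 + 4\right) = 667 \cdot 6 = 4002$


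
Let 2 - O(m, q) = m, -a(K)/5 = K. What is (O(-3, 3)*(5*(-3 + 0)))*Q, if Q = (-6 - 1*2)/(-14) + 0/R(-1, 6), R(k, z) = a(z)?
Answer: -300/7 ≈ -42.857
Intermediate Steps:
a(K) = -5*K
R(k, z) = -5*z
O(m, q) = 2 - m
Q = 4/7 (Q = (-6 - 1*2)/(-14) + 0/((-5*6)) = (-6 - 2)*(-1/14) + 0/(-30) = -8*(-1/14) + 0*(-1/30) = 4/7 + 0 = 4/7 ≈ 0.57143)
(O(-3, 3)*(5*(-3 + 0)))*Q = ((2 - 1*(-3))*(5*(-3 + 0)))*(4/7) = ((2 + 3)*(5*(-3)))*(4/7) = (5*(-15))*(4/7) = -75*4/7 = -300/7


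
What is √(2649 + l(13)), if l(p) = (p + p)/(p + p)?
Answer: 5*√106 ≈ 51.478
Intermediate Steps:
l(p) = 1 (l(p) = (2*p)/((2*p)) = (2*p)*(1/(2*p)) = 1)
√(2649 + l(13)) = √(2649 + 1) = √2650 = 5*√106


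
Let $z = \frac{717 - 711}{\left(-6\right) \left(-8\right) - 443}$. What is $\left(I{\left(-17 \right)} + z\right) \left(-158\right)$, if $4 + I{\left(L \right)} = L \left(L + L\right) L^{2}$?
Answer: $- \frac{131960008}{5} \approx -2.6392 \cdot 10^{7}$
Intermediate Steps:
$z = - \frac{6}{395}$ ($z = \frac{6}{48 - 443} = \frac{6}{-395} = 6 \left(- \frac{1}{395}\right) = - \frac{6}{395} \approx -0.01519$)
$I{\left(L \right)} = -4 + 2 L^{4}$ ($I{\left(L \right)} = -4 + L \left(L + L\right) L^{2} = -4 + L 2 L L^{2} = -4 + 2 L^{2} L^{2} = -4 + 2 L^{4}$)
$\left(I{\left(-17 \right)} + z\right) \left(-158\right) = \left(\left(-4 + 2 \left(-17\right)^{4}\right) - \frac{6}{395}\right) \left(-158\right) = \left(\left(-4 + 2 \cdot 83521\right) - \frac{6}{395}\right) \left(-158\right) = \left(\left(-4 + 167042\right) - \frac{6}{395}\right) \left(-158\right) = \left(167038 - \frac{6}{395}\right) \left(-158\right) = \frac{65980004}{395} \left(-158\right) = - \frac{131960008}{5}$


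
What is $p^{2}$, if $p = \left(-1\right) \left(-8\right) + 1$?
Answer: $81$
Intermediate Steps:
$p = 9$ ($p = 8 + 1 = 9$)
$p^{2} = 9^{2} = 81$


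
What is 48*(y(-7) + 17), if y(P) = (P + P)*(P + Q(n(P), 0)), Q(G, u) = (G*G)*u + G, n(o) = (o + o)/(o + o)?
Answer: 4848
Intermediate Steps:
n(o) = 1 (n(o) = (2*o)/((2*o)) = (2*o)*(1/(2*o)) = 1)
Q(G, u) = G + u*G**2 (Q(G, u) = G**2*u + G = u*G**2 + G = G + u*G**2)
y(P) = 2*P*(1 + P) (y(P) = (P + P)*(P + 1*(1 + 1*0)) = (2*P)*(P + 1*(1 + 0)) = (2*P)*(P + 1*1) = (2*P)*(P + 1) = (2*P)*(1 + P) = 2*P*(1 + P))
48*(y(-7) + 17) = 48*(2*(-7)*(1 - 7) + 17) = 48*(2*(-7)*(-6) + 17) = 48*(84 + 17) = 48*101 = 4848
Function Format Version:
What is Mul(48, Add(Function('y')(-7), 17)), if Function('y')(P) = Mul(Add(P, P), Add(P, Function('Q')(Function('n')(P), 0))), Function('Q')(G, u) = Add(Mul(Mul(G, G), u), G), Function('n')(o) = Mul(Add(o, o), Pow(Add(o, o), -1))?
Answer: 4848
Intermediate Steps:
Function('n')(o) = 1 (Function('n')(o) = Mul(Mul(2, o), Pow(Mul(2, o), -1)) = Mul(Mul(2, o), Mul(Rational(1, 2), Pow(o, -1))) = 1)
Function('Q')(G, u) = Add(G, Mul(u, Pow(G, 2))) (Function('Q')(G, u) = Add(Mul(Pow(G, 2), u), G) = Add(Mul(u, Pow(G, 2)), G) = Add(G, Mul(u, Pow(G, 2))))
Function('y')(P) = Mul(2, P, Add(1, P)) (Function('y')(P) = Mul(Add(P, P), Add(P, Mul(1, Add(1, Mul(1, 0))))) = Mul(Mul(2, P), Add(P, Mul(1, Add(1, 0)))) = Mul(Mul(2, P), Add(P, Mul(1, 1))) = Mul(Mul(2, P), Add(P, 1)) = Mul(Mul(2, P), Add(1, P)) = Mul(2, P, Add(1, P)))
Mul(48, Add(Function('y')(-7), 17)) = Mul(48, Add(Mul(2, -7, Add(1, -7)), 17)) = Mul(48, Add(Mul(2, -7, -6), 17)) = Mul(48, Add(84, 17)) = Mul(48, 101) = 4848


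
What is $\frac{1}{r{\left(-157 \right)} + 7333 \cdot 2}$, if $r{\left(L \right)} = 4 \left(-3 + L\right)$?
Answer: $\frac{1}{14026} \approx 7.1296 \cdot 10^{-5}$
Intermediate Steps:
$r{\left(L \right)} = -12 + 4 L$
$\frac{1}{r{\left(-157 \right)} + 7333 \cdot 2} = \frac{1}{\left(-12 + 4 \left(-157\right)\right) + 7333 \cdot 2} = \frac{1}{\left(-12 - 628\right) + 14666} = \frac{1}{-640 + 14666} = \frac{1}{14026}$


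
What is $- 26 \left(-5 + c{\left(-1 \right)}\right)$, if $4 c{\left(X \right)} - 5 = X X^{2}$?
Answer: $104$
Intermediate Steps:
$c{\left(X \right)} = \frac{5}{4} + \frac{X^{3}}{4}$ ($c{\left(X \right)} = \frac{5}{4} + \frac{X X^{2}}{4} = \frac{5}{4} + \frac{X^{3}}{4}$)
$- 26 \left(-5 + c{\left(-1 \right)}\right) = - 26 \left(-5 + \left(\frac{5}{4} + \frac{\left(-1\right)^{3}}{4}\right)\right) = - 26 \left(-5 + \left(\frac{5}{4} + \frac{1}{4} \left(-1\right)\right)\right) = - 26 \left(-5 + \left(\frac{5}{4} - \frac{1}{4}\right)\right) = - 26 \left(-5 + 1\right) = \left(-26\right) \left(-4\right) = 104$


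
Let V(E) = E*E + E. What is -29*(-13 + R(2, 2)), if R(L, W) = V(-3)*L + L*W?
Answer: -87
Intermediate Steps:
V(E) = E + E² (V(E) = E² + E = E + E²)
R(L, W) = 6*L + L*W (R(L, W) = (-3*(1 - 3))*L + L*W = (-3*(-2))*L + L*W = 6*L + L*W)
-29*(-13 + R(2, 2)) = -29*(-13 + 2*(6 + 2)) = -29*(-13 + 2*8) = -29*(-13 + 16) = -29*3 = -87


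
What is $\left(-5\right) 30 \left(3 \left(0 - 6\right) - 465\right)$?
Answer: $72450$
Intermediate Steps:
$\left(-5\right) 30 \left(3 \left(0 - 6\right) - 465\right) = - 150 \left(3 \left(-6\right) - 465\right) = - 150 \left(-18 - 465\right) = \left(-150\right) \left(-483\right) = 72450$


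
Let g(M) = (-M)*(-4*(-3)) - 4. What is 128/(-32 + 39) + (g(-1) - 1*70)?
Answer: -306/7 ≈ -43.714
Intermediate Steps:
g(M) = -4 - 12*M (g(M) = -M*12 - 4 = -12*M - 4 = -4 - 12*M)
128/(-32 + 39) + (g(-1) - 1*70) = 128/(-32 + 39) + ((-4 - 12*(-1)) - 1*70) = 128/7 + ((-4 + 12) - 70) = (⅐)*128 + (8 - 70) = 128/7 - 62 = -306/7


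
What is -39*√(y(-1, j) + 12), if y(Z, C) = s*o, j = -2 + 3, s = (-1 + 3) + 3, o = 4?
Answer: -156*√2 ≈ -220.62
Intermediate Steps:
s = 5 (s = 2 + 3 = 5)
j = 1
y(Z, C) = 20 (y(Z, C) = 5*4 = 20)
-39*√(y(-1, j) + 12) = -39*√(20 + 12) = -156*√2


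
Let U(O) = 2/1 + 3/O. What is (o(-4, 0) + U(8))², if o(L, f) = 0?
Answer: 361/64 ≈ 5.6406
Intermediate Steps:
U(O) = 2 + 3/O (U(O) = 2*1 + 3/O = 2 + 3/O)
(o(-4, 0) + U(8))² = (0 + (2 + 3/8))² = (0 + 19/8)² = (19/8)² = 361/64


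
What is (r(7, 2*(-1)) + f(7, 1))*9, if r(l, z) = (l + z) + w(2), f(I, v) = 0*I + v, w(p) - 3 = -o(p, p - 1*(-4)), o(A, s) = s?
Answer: 27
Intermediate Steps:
w(p) = -1 - p (w(p) = 3 - (p - 1*(-4)) = 3 - (p + 4) = 3 - (4 + p) = 3 + (-4 - p) = -1 - p)
f(I, v) = v (f(I, v) = 0 + v = v)
r(l, z) = -3 + l + z (r(l, z) = (l + z) + (-1 - 1*2) = (l + z) + (-1 - 2) = (l + z) - 3 = -3 + l + z)
(r(7, 2*(-1)) + f(7, 1))*9 = ((-3 + 7 + 2*(-1)) + 1)*9 = ((-3 + 7 - 2) + 1)*9 = (2 + 1)*9 = 3*9 = 27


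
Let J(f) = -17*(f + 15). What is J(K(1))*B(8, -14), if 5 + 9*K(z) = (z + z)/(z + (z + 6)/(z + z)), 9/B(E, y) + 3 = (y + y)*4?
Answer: 19958/1035 ≈ 19.283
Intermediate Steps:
B(E, y) = 9/(-3 + 8*y) (B(E, y) = 9/(-3 + (y + y)*4) = 9/(-3 + (2*y)*4) = 9/(-3 + 8*y))
K(z) = -5/9 + 2*z/(9*(z + (6 + z)/(2*z))) (K(z) = -5/9 + ((z + z)/(z + (z + 6)/(z + z)))/9 = -5/9 + ((2*z)/(z + (6 + z)/((2*z))))/9 = -5/9 + ((2*z)/(z + (6 + z)*(1/(2*z))))/9 = -5/9 + ((2*z)/(z + (6 + z)/(2*z)))/9 = -5/9 + (2*z/(z + (6 + z)/(2*z)))/9 = -5/9 + 2*z/(9*(z + (6 + z)/(2*z))))
J(f) = -255 - 17*f (J(f) = -17*(15 + f) = -255 - 17*f)
J(K(1))*B(8, -14) = (-255 - 17*(-30 - 6*1² - 5*1)/(9*(6 + 1 + 2*1²)))*(9/(-3 + 8*(-14))) = (-255 - 17*(-30 - 6*1 - 5)/(9*(6 + 1 + 2*1)))*(9/(-3 - 112)) = (-255 - 17*(-30 - 6 - 5)/(9*(6 + 1 + 2)))*(9/(-115)) = (-255 - 17*(-41)/(9*9))*(9*(-1/115)) = (-255 - 17*(-41)/(9*9))*(-9/115) = (-255 - 17*(-41/81))*(-9/115) = (-255 + 697/81)*(-9/115) = -19958/81*(-9/115) = 19958/1035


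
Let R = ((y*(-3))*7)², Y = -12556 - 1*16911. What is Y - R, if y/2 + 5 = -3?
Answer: -142363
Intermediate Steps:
y = -16 (y = -10 + 2*(-3) = -10 - 6 = -16)
Y = -29467 (Y = -12556 - 16911 = -29467)
R = 112896 (R = (-16*(-3)*7)² = (48*7)² = 336² = 112896)
Y - R = -29467 - 1*112896 = -29467 - 112896 = -142363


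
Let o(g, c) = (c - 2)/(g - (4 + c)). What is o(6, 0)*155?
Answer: -155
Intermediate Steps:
o(g, c) = (-2 + c)/(-4 + g - c) (o(g, c) = (-2 + c)/(g + (-4 - c)) = (-2 + c)/(-4 + g - c))
o(6, 0)*155 = ((2 - 1*0)/(4 + 0 - 1*6))*155 = ((2 + 0)/(4 + 0 - 6))*155 = (2/(-2))*155 = -½*2*155 = -1*155 = -155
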